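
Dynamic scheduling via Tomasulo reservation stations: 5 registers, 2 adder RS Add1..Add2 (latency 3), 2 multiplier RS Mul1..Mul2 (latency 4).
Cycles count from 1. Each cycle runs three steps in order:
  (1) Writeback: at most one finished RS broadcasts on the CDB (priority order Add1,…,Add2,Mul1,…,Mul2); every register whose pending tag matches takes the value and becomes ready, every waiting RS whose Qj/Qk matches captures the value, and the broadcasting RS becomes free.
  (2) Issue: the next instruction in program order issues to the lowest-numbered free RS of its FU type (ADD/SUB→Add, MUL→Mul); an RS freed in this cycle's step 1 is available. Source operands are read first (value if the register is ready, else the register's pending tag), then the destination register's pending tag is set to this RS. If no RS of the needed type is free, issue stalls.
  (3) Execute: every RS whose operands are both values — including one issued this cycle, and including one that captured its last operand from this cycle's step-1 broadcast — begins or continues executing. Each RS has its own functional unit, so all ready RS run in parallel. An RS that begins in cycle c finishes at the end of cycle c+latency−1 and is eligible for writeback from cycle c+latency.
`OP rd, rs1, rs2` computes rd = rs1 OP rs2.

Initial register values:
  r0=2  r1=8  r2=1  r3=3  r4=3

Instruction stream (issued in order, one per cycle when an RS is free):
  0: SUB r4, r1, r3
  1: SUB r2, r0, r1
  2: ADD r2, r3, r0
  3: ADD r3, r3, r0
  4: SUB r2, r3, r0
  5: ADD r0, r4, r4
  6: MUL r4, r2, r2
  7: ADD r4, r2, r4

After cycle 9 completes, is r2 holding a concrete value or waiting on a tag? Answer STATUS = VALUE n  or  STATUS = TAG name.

STATUS = TAG Add1

  c1: issue SUB r4<-Add1  regs: r0:2,r1:8,r2:1,r3:3,r4:Add1
  c2: issue SUB r2<-Add2  regs: r0:2,r1:8,r2:Add2,r3:3,r4:Add1
  c3: stall  regs: r0:2,r1:8,r2:Add2,r3:3,r4:Add1
  c4: CDB Add1=5; issue ADD r2<-Add1  regs: r0:2,r1:8,r2:Add1,r3:3,r4:5
  c5: CDB Add2=-6; issue ADD r3<-Add2  regs: r0:2,r1:8,r2:Add1,r3:Add2,r4:5
  c6: stall  regs: r0:2,r1:8,r2:Add1,r3:Add2,r4:5
  c7: CDB Add1=5; issue SUB r2<-Add1  regs: r0:2,r1:8,r2:Add1,r3:Add2,r4:5
  c8: CDB Add2=5; issue ADD r0<-Add2  regs: r0:Add2,r1:8,r2:Add1,r3:5,r4:5
  c9: issue MUL r4<-Mul1  regs: r0:Add2,r1:8,r2:Add1,r3:5,r4:Mul1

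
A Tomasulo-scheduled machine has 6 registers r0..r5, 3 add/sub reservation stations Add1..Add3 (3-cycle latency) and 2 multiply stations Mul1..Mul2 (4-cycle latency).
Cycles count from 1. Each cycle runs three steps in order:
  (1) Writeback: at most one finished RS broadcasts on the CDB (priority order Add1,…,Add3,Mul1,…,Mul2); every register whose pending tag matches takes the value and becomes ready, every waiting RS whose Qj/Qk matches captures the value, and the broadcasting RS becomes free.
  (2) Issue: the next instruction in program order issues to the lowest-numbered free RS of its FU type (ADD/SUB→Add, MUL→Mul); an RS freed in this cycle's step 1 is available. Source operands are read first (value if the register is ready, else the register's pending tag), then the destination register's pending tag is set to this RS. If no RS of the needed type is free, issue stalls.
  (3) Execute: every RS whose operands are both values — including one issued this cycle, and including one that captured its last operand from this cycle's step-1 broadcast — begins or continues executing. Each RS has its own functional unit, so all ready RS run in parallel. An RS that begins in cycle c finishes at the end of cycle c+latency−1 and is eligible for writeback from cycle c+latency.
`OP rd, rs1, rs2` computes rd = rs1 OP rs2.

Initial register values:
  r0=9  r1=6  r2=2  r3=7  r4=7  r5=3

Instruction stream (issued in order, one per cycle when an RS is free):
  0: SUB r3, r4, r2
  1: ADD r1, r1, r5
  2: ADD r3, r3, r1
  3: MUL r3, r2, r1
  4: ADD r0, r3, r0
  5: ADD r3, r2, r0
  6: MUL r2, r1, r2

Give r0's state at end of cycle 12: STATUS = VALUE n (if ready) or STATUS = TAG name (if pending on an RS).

STATUS = VALUE 27

cycle 1: issue SUB r3<-Add1 // r0:9,r1:6,r2:2,r3:Add1,r4:7,r5:3
cycle 2: issue ADD r1<-Add2 // r0:9,r1:Add2,r2:2,r3:Add1,r4:7,r5:3
cycle 3: issue ADD r3<-Add3 // r0:9,r1:Add2,r2:2,r3:Add3,r4:7,r5:3
cycle 4: CDB Add1=5; issue MUL r3<-Mul1 // r0:9,r1:Add2,r2:2,r3:Mul1,r4:7,r5:3
cycle 5: CDB Add2=9; issue ADD r0<-Add1 // r0:Add1,r1:9,r2:2,r3:Mul1,r4:7,r5:3
cycle 6: issue ADD r3<-Add2 // r0:Add1,r1:9,r2:2,r3:Add2,r4:7,r5:3
cycle 7: issue MUL r2<-Mul2 // r0:Add1,r1:9,r2:Mul2,r3:Add2,r4:7,r5:3
cycle 8: CDB Add3=14 // r0:Add1,r1:9,r2:Mul2,r3:Add2,r4:7,r5:3
cycle 9: CDB Mul1=18 // r0:Add1,r1:9,r2:Mul2,r3:Add2,r4:7,r5:3
cycle 10: - // r0:Add1,r1:9,r2:Mul2,r3:Add2,r4:7,r5:3
cycle 11: CDB Mul2=18 // r0:Add1,r1:9,r2:18,r3:Add2,r4:7,r5:3
cycle 12: CDB Add1=27 // r0:27,r1:9,r2:18,r3:Add2,r4:7,r5:3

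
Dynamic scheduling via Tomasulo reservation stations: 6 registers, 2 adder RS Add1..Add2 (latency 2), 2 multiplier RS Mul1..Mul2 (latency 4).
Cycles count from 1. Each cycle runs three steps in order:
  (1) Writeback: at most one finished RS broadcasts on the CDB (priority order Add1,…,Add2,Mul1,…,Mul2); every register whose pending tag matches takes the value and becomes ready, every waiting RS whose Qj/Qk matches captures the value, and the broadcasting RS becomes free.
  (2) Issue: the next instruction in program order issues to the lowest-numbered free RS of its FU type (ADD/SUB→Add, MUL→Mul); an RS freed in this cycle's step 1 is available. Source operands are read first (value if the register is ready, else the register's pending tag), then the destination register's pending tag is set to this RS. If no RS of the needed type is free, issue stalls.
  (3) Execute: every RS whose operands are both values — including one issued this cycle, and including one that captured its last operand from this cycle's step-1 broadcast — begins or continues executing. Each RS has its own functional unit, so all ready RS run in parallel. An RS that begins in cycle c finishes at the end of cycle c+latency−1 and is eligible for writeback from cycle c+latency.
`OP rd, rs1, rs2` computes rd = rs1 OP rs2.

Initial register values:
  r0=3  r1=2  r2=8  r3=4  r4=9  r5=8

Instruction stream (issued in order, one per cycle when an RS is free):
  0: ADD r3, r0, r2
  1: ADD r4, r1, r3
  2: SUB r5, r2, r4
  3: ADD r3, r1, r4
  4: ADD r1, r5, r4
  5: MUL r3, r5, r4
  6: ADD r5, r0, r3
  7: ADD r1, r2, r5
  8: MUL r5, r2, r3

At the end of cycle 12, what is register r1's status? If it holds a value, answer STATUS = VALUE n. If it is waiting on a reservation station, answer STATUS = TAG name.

cycle 1: issue ADD r3<-Add1 // r0:3,r1:2,r2:8,r3:Add1,r4:9,r5:8
cycle 2: issue ADD r4<-Add2 // r0:3,r1:2,r2:8,r3:Add1,r4:Add2,r5:8
cycle 3: CDB Add1=11; issue SUB r5<-Add1 // r0:3,r1:2,r2:8,r3:11,r4:Add2,r5:Add1
cycle 4: stall // r0:3,r1:2,r2:8,r3:11,r4:Add2,r5:Add1
cycle 5: CDB Add2=13; issue ADD r3<-Add2 // r0:3,r1:2,r2:8,r3:Add2,r4:13,r5:Add1
cycle 6: stall // r0:3,r1:2,r2:8,r3:Add2,r4:13,r5:Add1
cycle 7: CDB Add1=-5; issue ADD r1<-Add1 // r0:3,r1:Add1,r2:8,r3:Add2,r4:13,r5:-5
cycle 8: CDB Add2=15; issue MUL r3<-Mul1 // r0:3,r1:Add1,r2:8,r3:Mul1,r4:13,r5:-5
cycle 9: CDB Add1=8; issue ADD r5<-Add1 // r0:3,r1:8,r2:8,r3:Mul1,r4:13,r5:Add1
cycle 10: issue ADD r1<-Add2 // r0:3,r1:Add2,r2:8,r3:Mul1,r4:13,r5:Add1
cycle 11: issue MUL r5<-Mul2 // r0:3,r1:Add2,r2:8,r3:Mul1,r4:13,r5:Mul2
cycle 12: CDB Mul1=-65 // r0:3,r1:Add2,r2:8,r3:-65,r4:13,r5:Mul2

STATUS = TAG Add2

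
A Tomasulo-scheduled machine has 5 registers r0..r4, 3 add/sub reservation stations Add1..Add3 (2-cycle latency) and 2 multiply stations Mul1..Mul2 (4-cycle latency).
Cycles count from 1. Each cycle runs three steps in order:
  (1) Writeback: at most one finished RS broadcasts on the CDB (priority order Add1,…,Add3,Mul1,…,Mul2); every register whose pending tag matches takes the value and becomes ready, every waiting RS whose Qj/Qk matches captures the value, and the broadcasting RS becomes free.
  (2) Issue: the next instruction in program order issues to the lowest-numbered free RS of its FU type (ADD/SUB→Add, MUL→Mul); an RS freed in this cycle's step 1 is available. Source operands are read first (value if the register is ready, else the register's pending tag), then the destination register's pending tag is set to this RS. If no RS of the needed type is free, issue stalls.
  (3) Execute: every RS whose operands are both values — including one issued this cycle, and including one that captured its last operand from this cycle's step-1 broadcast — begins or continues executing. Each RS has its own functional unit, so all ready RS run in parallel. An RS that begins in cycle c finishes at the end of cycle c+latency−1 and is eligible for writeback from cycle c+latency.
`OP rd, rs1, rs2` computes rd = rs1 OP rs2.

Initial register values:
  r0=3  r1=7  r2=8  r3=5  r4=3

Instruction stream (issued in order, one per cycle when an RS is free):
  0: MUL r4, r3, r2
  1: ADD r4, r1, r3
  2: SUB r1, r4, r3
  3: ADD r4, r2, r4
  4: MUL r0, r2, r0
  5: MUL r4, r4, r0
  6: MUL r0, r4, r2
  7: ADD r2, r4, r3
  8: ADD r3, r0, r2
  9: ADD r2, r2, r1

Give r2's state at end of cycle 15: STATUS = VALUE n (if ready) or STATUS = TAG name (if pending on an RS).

cycle 1: issue MUL r4<-Mul1 // r0:3,r1:7,r2:8,r3:5,r4:Mul1
cycle 2: issue ADD r4<-Add1 // r0:3,r1:7,r2:8,r3:5,r4:Add1
cycle 3: issue SUB r1<-Add2 // r0:3,r1:Add2,r2:8,r3:5,r4:Add1
cycle 4: CDB Add1=12; issue ADD r4<-Add1 // r0:3,r1:Add2,r2:8,r3:5,r4:Add1
cycle 5: CDB Mul1=40; issue MUL r0<-Mul1 // r0:Mul1,r1:Add2,r2:8,r3:5,r4:Add1
cycle 6: CDB Add1=20; issue MUL r4<-Mul2 // r0:Mul1,r1:Add2,r2:8,r3:5,r4:Mul2
cycle 7: CDB Add2=7; stall // r0:Mul1,r1:7,r2:8,r3:5,r4:Mul2
cycle 8: stall // r0:Mul1,r1:7,r2:8,r3:5,r4:Mul2
cycle 9: CDB Mul1=24; issue MUL r0<-Mul1 // r0:Mul1,r1:7,r2:8,r3:5,r4:Mul2
cycle 10: issue ADD r2<-Add1 // r0:Mul1,r1:7,r2:Add1,r3:5,r4:Mul2
cycle 11: issue ADD r3<-Add2 // r0:Mul1,r1:7,r2:Add1,r3:Add2,r4:Mul2
cycle 12: issue ADD r2<-Add3 // r0:Mul1,r1:7,r2:Add3,r3:Add2,r4:Mul2
cycle 13: CDB Mul2=480 // r0:Mul1,r1:7,r2:Add3,r3:Add2,r4:480
cycle 14: - // r0:Mul1,r1:7,r2:Add3,r3:Add2,r4:480
cycle 15: CDB Add1=485 // r0:Mul1,r1:7,r2:Add3,r3:Add2,r4:480

STATUS = TAG Add3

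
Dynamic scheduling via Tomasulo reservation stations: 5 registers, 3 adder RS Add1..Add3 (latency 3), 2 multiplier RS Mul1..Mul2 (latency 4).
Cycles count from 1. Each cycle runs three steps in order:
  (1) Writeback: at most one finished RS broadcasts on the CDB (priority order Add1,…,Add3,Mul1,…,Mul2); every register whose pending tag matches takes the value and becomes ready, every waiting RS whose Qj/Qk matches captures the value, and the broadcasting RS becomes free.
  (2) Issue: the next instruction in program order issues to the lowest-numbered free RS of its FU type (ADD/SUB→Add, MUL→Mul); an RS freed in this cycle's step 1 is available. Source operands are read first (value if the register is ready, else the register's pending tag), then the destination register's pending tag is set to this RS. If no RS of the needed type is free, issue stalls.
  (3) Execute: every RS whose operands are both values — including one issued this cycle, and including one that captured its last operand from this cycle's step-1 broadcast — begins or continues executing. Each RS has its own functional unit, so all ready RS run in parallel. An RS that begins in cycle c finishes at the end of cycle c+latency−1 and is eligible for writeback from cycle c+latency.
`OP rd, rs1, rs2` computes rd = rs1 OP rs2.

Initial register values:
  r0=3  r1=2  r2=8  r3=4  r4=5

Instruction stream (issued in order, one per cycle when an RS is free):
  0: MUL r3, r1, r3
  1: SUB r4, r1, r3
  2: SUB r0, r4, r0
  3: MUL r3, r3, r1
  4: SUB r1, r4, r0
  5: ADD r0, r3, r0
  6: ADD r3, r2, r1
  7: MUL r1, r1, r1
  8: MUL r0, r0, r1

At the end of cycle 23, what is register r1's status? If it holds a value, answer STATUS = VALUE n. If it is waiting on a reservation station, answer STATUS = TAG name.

STATUS = VALUE 9

c1: issue MUL r3<-Mul1 | r0:3,r1:2,r2:8,r3:Mul1,r4:5
c2: issue SUB r4<-Add1 | r0:3,r1:2,r2:8,r3:Mul1,r4:Add1
c3: issue SUB r0<-Add2 | r0:Add2,r1:2,r2:8,r3:Mul1,r4:Add1
c4: issue MUL r3<-Mul2 | r0:Add2,r1:2,r2:8,r3:Mul2,r4:Add1
c5: CDB Mul1=8; issue SUB r1<-Add3 | r0:Add2,r1:Add3,r2:8,r3:Mul2,r4:Add1
c6: stall | r0:Add2,r1:Add3,r2:8,r3:Mul2,r4:Add1
c7: stall | r0:Add2,r1:Add3,r2:8,r3:Mul2,r4:Add1
c8: CDB Add1=-6; issue ADD r0<-Add1 | r0:Add1,r1:Add3,r2:8,r3:Mul2,r4:-6
c9: CDB Mul2=16; stall | r0:Add1,r1:Add3,r2:8,r3:16,r4:-6
c10: stall | r0:Add1,r1:Add3,r2:8,r3:16,r4:-6
c11: CDB Add2=-9; issue ADD r3<-Add2 | r0:Add1,r1:Add3,r2:8,r3:Add2,r4:-6
c12: issue MUL r1<-Mul1 | r0:Add1,r1:Mul1,r2:8,r3:Add2,r4:-6
c13: issue MUL r0<-Mul2 | r0:Mul2,r1:Mul1,r2:8,r3:Add2,r4:-6
c14: CDB Add1=7 | r0:Mul2,r1:Mul1,r2:8,r3:Add2,r4:-6
c15: CDB Add3=3 | r0:Mul2,r1:Mul1,r2:8,r3:Add2,r4:-6
c16: - | r0:Mul2,r1:Mul1,r2:8,r3:Add2,r4:-6
c17: - | r0:Mul2,r1:Mul1,r2:8,r3:Add2,r4:-6
c18: CDB Add2=11 | r0:Mul2,r1:Mul1,r2:8,r3:11,r4:-6
c19: CDB Mul1=9 | r0:Mul2,r1:9,r2:8,r3:11,r4:-6
c20: - | r0:Mul2,r1:9,r2:8,r3:11,r4:-6
c21: - | r0:Mul2,r1:9,r2:8,r3:11,r4:-6
c22: - | r0:Mul2,r1:9,r2:8,r3:11,r4:-6
c23: CDB Mul2=63 | r0:63,r1:9,r2:8,r3:11,r4:-6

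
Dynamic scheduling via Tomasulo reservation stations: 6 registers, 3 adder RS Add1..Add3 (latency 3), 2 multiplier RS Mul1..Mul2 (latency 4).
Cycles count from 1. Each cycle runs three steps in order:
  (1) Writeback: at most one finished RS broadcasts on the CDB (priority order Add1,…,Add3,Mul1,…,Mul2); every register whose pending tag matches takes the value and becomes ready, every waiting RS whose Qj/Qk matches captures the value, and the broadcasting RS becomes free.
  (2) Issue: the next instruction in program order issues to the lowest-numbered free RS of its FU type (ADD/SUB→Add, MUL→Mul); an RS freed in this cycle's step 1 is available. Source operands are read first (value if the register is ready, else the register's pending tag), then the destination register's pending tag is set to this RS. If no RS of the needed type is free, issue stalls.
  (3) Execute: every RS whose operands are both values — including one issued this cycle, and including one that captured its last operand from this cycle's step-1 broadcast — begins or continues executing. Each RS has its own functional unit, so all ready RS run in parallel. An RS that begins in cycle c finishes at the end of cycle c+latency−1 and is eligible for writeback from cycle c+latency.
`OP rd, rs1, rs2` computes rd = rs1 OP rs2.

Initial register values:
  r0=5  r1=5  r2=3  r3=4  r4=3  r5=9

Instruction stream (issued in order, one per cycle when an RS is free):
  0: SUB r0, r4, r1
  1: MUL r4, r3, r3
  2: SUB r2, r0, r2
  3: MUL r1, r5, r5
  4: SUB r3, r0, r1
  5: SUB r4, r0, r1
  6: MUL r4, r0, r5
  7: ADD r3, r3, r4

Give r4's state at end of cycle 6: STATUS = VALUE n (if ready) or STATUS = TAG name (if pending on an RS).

STATUS = TAG Add3

cycle 1: issue SUB r0<-Add1 // r0:Add1,r1:5,r2:3,r3:4,r4:3,r5:9
cycle 2: issue MUL r4<-Mul1 // r0:Add1,r1:5,r2:3,r3:4,r4:Mul1,r5:9
cycle 3: issue SUB r2<-Add2 // r0:Add1,r1:5,r2:Add2,r3:4,r4:Mul1,r5:9
cycle 4: CDB Add1=-2; issue MUL r1<-Mul2 // r0:-2,r1:Mul2,r2:Add2,r3:4,r4:Mul1,r5:9
cycle 5: issue SUB r3<-Add1 // r0:-2,r1:Mul2,r2:Add2,r3:Add1,r4:Mul1,r5:9
cycle 6: CDB Mul1=16; issue SUB r4<-Add3 // r0:-2,r1:Mul2,r2:Add2,r3:Add1,r4:Add3,r5:9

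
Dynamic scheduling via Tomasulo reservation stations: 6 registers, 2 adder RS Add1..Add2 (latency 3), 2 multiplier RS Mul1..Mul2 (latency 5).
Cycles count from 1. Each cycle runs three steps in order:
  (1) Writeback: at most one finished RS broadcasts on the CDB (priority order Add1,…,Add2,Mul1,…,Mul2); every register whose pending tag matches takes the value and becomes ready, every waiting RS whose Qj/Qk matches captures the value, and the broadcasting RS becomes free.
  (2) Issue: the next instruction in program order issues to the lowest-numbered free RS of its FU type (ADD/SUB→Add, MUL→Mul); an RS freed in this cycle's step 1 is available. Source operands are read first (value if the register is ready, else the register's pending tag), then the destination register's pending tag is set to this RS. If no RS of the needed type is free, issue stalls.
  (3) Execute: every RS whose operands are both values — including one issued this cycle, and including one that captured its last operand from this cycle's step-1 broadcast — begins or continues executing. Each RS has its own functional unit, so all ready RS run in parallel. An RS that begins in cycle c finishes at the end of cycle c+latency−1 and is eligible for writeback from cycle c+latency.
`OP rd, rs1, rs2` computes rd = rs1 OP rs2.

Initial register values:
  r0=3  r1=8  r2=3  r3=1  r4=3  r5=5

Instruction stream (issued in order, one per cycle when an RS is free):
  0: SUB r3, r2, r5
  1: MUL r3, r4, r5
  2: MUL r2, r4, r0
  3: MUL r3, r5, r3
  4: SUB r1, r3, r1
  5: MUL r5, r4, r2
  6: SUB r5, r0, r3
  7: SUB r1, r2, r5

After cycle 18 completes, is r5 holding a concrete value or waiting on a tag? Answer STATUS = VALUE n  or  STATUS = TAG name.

c1: issue SUB r3<-Add1 | r0:3,r1:8,r2:3,r3:Add1,r4:3,r5:5
c2: issue MUL r3<-Mul1 | r0:3,r1:8,r2:3,r3:Mul1,r4:3,r5:5
c3: issue MUL r2<-Mul2 | r0:3,r1:8,r2:Mul2,r3:Mul1,r4:3,r5:5
c4: CDB Add1=-2; stall | r0:3,r1:8,r2:Mul2,r3:Mul1,r4:3,r5:5
c5: stall | r0:3,r1:8,r2:Mul2,r3:Mul1,r4:3,r5:5
c6: stall | r0:3,r1:8,r2:Mul2,r3:Mul1,r4:3,r5:5
c7: CDB Mul1=15; issue MUL r3<-Mul1 | r0:3,r1:8,r2:Mul2,r3:Mul1,r4:3,r5:5
c8: CDB Mul2=9; issue SUB r1<-Add1 | r0:3,r1:Add1,r2:9,r3:Mul1,r4:3,r5:5
c9: issue MUL r5<-Mul2 | r0:3,r1:Add1,r2:9,r3:Mul1,r4:3,r5:Mul2
c10: issue SUB r5<-Add2 | r0:3,r1:Add1,r2:9,r3:Mul1,r4:3,r5:Add2
c11: stall | r0:3,r1:Add1,r2:9,r3:Mul1,r4:3,r5:Add2
c12: CDB Mul1=75; stall | r0:3,r1:Add1,r2:9,r3:75,r4:3,r5:Add2
c13: stall | r0:3,r1:Add1,r2:9,r3:75,r4:3,r5:Add2
c14: CDB Mul2=27; stall | r0:3,r1:Add1,r2:9,r3:75,r4:3,r5:Add2
c15: CDB Add1=67; issue SUB r1<-Add1 | r0:3,r1:Add1,r2:9,r3:75,r4:3,r5:Add2
c16: CDB Add2=-72 | r0:3,r1:Add1,r2:9,r3:75,r4:3,r5:-72
c17: - | r0:3,r1:Add1,r2:9,r3:75,r4:3,r5:-72
c18: - | r0:3,r1:Add1,r2:9,r3:75,r4:3,r5:-72

STATUS = VALUE -72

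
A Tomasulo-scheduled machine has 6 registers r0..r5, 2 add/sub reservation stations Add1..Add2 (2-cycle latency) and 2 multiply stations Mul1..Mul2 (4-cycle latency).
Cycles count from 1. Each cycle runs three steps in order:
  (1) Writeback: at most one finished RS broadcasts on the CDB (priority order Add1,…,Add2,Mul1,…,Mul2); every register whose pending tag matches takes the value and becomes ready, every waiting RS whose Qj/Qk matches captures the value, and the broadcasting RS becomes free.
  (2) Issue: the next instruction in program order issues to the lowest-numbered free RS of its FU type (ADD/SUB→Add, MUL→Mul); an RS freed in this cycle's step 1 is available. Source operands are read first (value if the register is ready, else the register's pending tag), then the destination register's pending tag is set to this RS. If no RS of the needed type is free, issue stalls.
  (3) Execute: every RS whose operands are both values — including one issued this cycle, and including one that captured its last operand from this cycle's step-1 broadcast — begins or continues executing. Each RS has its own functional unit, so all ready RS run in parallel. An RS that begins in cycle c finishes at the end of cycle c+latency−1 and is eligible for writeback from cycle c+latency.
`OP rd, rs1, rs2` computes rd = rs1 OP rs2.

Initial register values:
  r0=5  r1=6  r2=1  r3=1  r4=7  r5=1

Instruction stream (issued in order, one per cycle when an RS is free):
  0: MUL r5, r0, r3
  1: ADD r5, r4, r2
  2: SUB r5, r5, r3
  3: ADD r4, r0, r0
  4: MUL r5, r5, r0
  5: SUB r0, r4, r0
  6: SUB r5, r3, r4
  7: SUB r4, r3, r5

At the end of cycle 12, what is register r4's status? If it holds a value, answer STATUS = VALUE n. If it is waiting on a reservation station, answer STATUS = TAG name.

STATUS = VALUE 10

c1: issue MUL r5<-Mul1 | r0:5,r1:6,r2:1,r3:1,r4:7,r5:Mul1
c2: issue ADD r5<-Add1 | r0:5,r1:6,r2:1,r3:1,r4:7,r5:Add1
c3: issue SUB r5<-Add2 | r0:5,r1:6,r2:1,r3:1,r4:7,r5:Add2
c4: CDB Add1=8; issue ADD r4<-Add1 | r0:5,r1:6,r2:1,r3:1,r4:Add1,r5:Add2
c5: CDB Mul1=5; issue MUL r5<-Mul1 | r0:5,r1:6,r2:1,r3:1,r4:Add1,r5:Mul1
c6: CDB Add1=10; issue SUB r0<-Add1 | r0:Add1,r1:6,r2:1,r3:1,r4:10,r5:Mul1
c7: CDB Add2=7; issue SUB r5<-Add2 | r0:Add1,r1:6,r2:1,r3:1,r4:10,r5:Add2
c8: CDB Add1=5; issue SUB r4<-Add1 | r0:5,r1:6,r2:1,r3:1,r4:Add1,r5:Add2
c9: CDB Add2=-9 | r0:5,r1:6,r2:1,r3:1,r4:Add1,r5:-9
c10: - | r0:5,r1:6,r2:1,r3:1,r4:Add1,r5:-9
c11: CDB Add1=10 | r0:5,r1:6,r2:1,r3:1,r4:10,r5:-9
c12: CDB Mul1=35 | r0:5,r1:6,r2:1,r3:1,r4:10,r5:-9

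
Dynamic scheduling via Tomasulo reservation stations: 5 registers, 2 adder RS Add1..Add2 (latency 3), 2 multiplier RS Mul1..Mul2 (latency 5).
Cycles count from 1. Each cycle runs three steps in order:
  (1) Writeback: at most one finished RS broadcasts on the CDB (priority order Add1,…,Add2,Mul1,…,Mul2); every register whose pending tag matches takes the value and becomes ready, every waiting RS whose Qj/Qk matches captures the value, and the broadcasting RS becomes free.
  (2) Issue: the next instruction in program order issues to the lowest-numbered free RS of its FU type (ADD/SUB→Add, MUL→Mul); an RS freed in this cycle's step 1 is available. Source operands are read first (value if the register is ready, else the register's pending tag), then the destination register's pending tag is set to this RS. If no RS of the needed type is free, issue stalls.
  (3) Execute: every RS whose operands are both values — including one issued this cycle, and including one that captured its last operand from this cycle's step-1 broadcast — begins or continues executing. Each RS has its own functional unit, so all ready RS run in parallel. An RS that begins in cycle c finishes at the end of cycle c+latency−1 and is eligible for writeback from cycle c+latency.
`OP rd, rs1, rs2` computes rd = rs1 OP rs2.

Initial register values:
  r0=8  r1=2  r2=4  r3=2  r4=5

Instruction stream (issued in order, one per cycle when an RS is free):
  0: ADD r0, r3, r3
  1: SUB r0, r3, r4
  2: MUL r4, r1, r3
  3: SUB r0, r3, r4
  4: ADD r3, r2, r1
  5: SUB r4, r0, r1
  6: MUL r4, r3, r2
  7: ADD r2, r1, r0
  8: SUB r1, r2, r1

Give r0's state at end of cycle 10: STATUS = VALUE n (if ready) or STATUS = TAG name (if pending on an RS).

  c1: issue ADD r0<-Add1  regs: r0:Add1,r1:2,r2:4,r3:2,r4:5
  c2: issue SUB r0<-Add2  regs: r0:Add2,r1:2,r2:4,r3:2,r4:5
  c3: issue MUL r4<-Mul1  regs: r0:Add2,r1:2,r2:4,r3:2,r4:Mul1
  c4: CDB Add1=4; issue SUB r0<-Add1  regs: r0:Add1,r1:2,r2:4,r3:2,r4:Mul1
  c5: CDB Add2=-3; issue ADD r3<-Add2  regs: r0:Add1,r1:2,r2:4,r3:Add2,r4:Mul1
  c6: stall  regs: r0:Add1,r1:2,r2:4,r3:Add2,r4:Mul1
  c7: stall  regs: r0:Add1,r1:2,r2:4,r3:Add2,r4:Mul1
  c8: CDB Add2=6; issue SUB r4<-Add2  regs: r0:Add1,r1:2,r2:4,r3:6,r4:Add2
  c9: CDB Mul1=4; issue MUL r4<-Mul1  regs: r0:Add1,r1:2,r2:4,r3:6,r4:Mul1
  c10: stall  regs: r0:Add1,r1:2,r2:4,r3:6,r4:Mul1

STATUS = TAG Add1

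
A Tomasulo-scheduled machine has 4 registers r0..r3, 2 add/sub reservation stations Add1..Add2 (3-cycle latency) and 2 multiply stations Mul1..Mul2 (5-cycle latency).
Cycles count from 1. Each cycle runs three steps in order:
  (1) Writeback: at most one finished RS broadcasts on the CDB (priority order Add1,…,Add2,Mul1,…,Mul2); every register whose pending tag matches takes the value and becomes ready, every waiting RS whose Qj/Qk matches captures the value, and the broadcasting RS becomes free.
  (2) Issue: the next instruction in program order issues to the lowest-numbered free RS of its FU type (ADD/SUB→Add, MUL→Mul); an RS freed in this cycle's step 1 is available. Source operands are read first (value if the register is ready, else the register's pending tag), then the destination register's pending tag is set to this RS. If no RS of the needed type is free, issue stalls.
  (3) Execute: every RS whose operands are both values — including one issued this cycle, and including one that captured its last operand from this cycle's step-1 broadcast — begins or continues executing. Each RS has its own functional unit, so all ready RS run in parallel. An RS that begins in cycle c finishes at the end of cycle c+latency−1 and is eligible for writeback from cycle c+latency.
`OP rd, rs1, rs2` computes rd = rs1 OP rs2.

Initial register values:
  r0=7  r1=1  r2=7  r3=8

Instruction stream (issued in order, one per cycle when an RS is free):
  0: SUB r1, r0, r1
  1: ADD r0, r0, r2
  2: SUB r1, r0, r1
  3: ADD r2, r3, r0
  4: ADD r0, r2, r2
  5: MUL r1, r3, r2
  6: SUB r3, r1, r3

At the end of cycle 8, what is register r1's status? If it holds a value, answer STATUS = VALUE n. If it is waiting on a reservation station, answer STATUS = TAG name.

STATUS = VALUE 8

  c1: issue SUB r1<-Add1  regs: r0:7,r1:Add1,r2:7,r3:8
  c2: issue ADD r0<-Add2  regs: r0:Add2,r1:Add1,r2:7,r3:8
  c3: stall  regs: r0:Add2,r1:Add1,r2:7,r3:8
  c4: CDB Add1=6; issue SUB r1<-Add1  regs: r0:Add2,r1:Add1,r2:7,r3:8
  c5: CDB Add2=14; issue ADD r2<-Add2  regs: r0:14,r1:Add1,r2:Add2,r3:8
  c6: stall  regs: r0:14,r1:Add1,r2:Add2,r3:8
  c7: stall  regs: r0:14,r1:Add1,r2:Add2,r3:8
  c8: CDB Add1=8; issue ADD r0<-Add1  regs: r0:Add1,r1:8,r2:Add2,r3:8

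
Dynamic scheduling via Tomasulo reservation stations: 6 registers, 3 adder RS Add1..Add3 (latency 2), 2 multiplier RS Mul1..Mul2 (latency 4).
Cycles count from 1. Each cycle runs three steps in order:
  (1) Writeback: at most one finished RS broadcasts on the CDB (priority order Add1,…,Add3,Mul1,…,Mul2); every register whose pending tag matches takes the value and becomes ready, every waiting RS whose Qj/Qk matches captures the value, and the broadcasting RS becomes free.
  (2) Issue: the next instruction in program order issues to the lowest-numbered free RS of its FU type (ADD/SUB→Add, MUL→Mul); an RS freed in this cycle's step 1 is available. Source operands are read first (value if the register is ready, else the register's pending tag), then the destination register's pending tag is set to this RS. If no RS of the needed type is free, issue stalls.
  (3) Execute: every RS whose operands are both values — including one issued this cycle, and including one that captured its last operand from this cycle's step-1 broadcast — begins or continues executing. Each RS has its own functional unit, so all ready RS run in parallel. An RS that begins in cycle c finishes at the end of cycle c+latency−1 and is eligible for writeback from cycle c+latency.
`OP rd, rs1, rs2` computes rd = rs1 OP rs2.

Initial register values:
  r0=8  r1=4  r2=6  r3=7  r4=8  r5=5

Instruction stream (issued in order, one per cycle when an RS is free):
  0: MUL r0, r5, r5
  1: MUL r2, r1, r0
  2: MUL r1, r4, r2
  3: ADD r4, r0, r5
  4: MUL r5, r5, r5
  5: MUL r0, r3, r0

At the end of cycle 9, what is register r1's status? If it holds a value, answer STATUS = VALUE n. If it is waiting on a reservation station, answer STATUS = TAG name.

c1: issue MUL r0<-Mul1 | r0:Mul1,r1:4,r2:6,r3:7,r4:8,r5:5
c2: issue MUL r2<-Mul2 | r0:Mul1,r1:4,r2:Mul2,r3:7,r4:8,r5:5
c3: stall | r0:Mul1,r1:4,r2:Mul2,r3:7,r4:8,r5:5
c4: stall | r0:Mul1,r1:4,r2:Mul2,r3:7,r4:8,r5:5
c5: CDB Mul1=25; issue MUL r1<-Mul1 | r0:25,r1:Mul1,r2:Mul2,r3:7,r4:8,r5:5
c6: issue ADD r4<-Add1 | r0:25,r1:Mul1,r2:Mul2,r3:7,r4:Add1,r5:5
c7: stall | r0:25,r1:Mul1,r2:Mul2,r3:7,r4:Add1,r5:5
c8: CDB Add1=30; stall | r0:25,r1:Mul1,r2:Mul2,r3:7,r4:30,r5:5
c9: CDB Mul2=100; issue MUL r5<-Mul2 | r0:25,r1:Mul1,r2:100,r3:7,r4:30,r5:Mul2

STATUS = TAG Mul1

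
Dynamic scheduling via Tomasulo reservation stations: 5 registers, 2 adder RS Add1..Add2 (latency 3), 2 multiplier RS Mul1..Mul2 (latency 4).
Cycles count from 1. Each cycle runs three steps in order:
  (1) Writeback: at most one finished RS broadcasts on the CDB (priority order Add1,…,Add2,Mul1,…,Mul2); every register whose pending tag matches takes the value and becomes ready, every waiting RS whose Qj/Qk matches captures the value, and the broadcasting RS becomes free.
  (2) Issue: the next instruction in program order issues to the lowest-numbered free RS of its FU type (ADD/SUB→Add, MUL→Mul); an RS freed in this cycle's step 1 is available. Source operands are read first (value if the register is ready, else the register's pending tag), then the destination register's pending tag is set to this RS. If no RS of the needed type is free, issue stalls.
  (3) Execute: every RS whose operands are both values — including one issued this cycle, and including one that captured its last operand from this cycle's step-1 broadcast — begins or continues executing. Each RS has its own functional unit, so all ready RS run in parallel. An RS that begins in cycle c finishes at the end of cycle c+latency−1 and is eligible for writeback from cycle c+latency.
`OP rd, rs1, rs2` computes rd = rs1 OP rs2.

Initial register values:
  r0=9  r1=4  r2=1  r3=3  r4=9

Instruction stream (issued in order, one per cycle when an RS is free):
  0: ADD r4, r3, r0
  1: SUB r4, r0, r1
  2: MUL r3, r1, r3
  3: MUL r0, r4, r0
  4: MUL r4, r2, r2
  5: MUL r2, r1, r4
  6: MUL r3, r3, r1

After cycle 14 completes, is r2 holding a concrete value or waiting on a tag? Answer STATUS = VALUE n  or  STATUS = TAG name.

c1: issue ADD r4<-Add1 | r0:9,r1:4,r2:1,r3:3,r4:Add1
c2: issue SUB r4<-Add2 | r0:9,r1:4,r2:1,r3:3,r4:Add2
c3: issue MUL r3<-Mul1 | r0:9,r1:4,r2:1,r3:Mul1,r4:Add2
c4: CDB Add1=12; issue MUL r0<-Mul2 | r0:Mul2,r1:4,r2:1,r3:Mul1,r4:Add2
c5: CDB Add2=5; stall | r0:Mul2,r1:4,r2:1,r3:Mul1,r4:5
c6: stall | r0:Mul2,r1:4,r2:1,r3:Mul1,r4:5
c7: CDB Mul1=12; issue MUL r4<-Mul1 | r0:Mul2,r1:4,r2:1,r3:12,r4:Mul1
c8: stall | r0:Mul2,r1:4,r2:1,r3:12,r4:Mul1
c9: CDB Mul2=45; issue MUL r2<-Mul2 | r0:45,r1:4,r2:Mul2,r3:12,r4:Mul1
c10: stall | r0:45,r1:4,r2:Mul2,r3:12,r4:Mul1
c11: CDB Mul1=1; issue MUL r3<-Mul1 | r0:45,r1:4,r2:Mul2,r3:Mul1,r4:1
c12: - | r0:45,r1:4,r2:Mul2,r3:Mul1,r4:1
c13: - | r0:45,r1:4,r2:Mul2,r3:Mul1,r4:1
c14: - | r0:45,r1:4,r2:Mul2,r3:Mul1,r4:1

STATUS = TAG Mul2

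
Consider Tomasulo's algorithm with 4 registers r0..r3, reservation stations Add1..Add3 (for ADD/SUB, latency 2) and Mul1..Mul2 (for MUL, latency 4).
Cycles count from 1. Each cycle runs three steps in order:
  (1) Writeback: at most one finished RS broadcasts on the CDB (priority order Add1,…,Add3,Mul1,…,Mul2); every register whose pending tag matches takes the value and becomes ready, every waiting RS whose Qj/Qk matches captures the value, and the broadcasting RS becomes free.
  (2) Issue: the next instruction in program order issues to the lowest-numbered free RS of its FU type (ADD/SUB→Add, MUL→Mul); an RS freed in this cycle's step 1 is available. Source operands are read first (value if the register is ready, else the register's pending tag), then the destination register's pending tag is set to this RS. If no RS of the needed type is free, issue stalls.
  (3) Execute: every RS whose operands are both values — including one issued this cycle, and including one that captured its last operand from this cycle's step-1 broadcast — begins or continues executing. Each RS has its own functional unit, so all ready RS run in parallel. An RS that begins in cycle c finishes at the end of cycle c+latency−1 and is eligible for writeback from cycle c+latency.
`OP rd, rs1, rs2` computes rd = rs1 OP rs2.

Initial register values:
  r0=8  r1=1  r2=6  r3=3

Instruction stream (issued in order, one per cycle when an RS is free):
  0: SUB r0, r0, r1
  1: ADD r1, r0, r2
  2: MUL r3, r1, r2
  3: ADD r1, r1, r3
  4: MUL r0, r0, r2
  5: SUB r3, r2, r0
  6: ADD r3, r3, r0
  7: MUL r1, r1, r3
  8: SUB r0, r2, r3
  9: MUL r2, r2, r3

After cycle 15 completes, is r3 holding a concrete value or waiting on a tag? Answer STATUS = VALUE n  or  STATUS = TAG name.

STATUS = VALUE 6

cycle 1: issue SUB r0<-Add1 // r0:Add1,r1:1,r2:6,r3:3
cycle 2: issue ADD r1<-Add2 // r0:Add1,r1:Add2,r2:6,r3:3
cycle 3: CDB Add1=7; issue MUL r3<-Mul1 // r0:7,r1:Add2,r2:6,r3:Mul1
cycle 4: issue ADD r1<-Add1 // r0:7,r1:Add1,r2:6,r3:Mul1
cycle 5: CDB Add2=13; issue MUL r0<-Mul2 // r0:Mul2,r1:Add1,r2:6,r3:Mul1
cycle 6: issue SUB r3<-Add2 // r0:Mul2,r1:Add1,r2:6,r3:Add2
cycle 7: issue ADD r3<-Add3 // r0:Mul2,r1:Add1,r2:6,r3:Add3
cycle 8: stall // r0:Mul2,r1:Add1,r2:6,r3:Add3
cycle 9: CDB Mul1=78; issue MUL r1<-Mul1 // r0:Mul2,r1:Mul1,r2:6,r3:Add3
cycle 10: CDB Mul2=42; stall // r0:42,r1:Mul1,r2:6,r3:Add3
cycle 11: CDB Add1=91; issue SUB r0<-Add1 // r0:Add1,r1:Mul1,r2:6,r3:Add3
cycle 12: CDB Add2=-36; issue MUL r2<-Mul2 // r0:Add1,r1:Mul1,r2:Mul2,r3:Add3
cycle 13: - // r0:Add1,r1:Mul1,r2:Mul2,r3:Add3
cycle 14: CDB Add3=6 // r0:Add1,r1:Mul1,r2:Mul2,r3:6
cycle 15: - // r0:Add1,r1:Mul1,r2:Mul2,r3:6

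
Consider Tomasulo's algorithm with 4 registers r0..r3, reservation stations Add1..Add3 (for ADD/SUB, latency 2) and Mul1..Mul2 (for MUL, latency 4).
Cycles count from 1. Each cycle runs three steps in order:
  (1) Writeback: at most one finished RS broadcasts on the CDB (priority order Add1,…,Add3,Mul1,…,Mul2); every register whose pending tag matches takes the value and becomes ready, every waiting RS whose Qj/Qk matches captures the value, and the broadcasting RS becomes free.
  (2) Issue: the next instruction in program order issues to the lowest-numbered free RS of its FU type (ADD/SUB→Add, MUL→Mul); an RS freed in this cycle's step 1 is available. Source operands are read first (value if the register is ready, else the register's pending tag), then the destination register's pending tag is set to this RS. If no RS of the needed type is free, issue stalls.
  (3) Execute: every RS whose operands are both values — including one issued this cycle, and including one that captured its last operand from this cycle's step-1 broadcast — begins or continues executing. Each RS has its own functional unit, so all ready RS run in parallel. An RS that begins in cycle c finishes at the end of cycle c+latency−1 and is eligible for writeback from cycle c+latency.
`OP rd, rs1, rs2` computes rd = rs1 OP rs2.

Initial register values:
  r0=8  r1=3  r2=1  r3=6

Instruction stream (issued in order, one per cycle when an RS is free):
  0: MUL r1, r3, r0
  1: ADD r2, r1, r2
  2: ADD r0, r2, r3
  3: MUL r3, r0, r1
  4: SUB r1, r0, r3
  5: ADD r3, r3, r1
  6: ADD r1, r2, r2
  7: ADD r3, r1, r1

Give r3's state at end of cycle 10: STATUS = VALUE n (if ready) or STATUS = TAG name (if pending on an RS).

STATUS = TAG Add1

cycle 1: issue MUL r1<-Mul1 // r0:8,r1:Mul1,r2:1,r3:6
cycle 2: issue ADD r2<-Add1 // r0:8,r1:Mul1,r2:Add1,r3:6
cycle 3: issue ADD r0<-Add2 // r0:Add2,r1:Mul1,r2:Add1,r3:6
cycle 4: issue MUL r3<-Mul2 // r0:Add2,r1:Mul1,r2:Add1,r3:Mul2
cycle 5: CDB Mul1=48; issue SUB r1<-Add3 // r0:Add2,r1:Add3,r2:Add1,r3:Mul2
cycle 6: stall // r0:Add2,r1:Add3,r2:Add1,r3:Mul2
cycle 7: CDB Add1=49; issue ADD r3<-Add1 // r0:Add2,r1:Add3,r2:49,r3:Add1
cycle 8: stall // r0:Add2,r1:Add3,r2:49,r3:Add1
cycle 9: CDB Add2=55; issue ADD r1<-Add2 // r0:55,r1:Add2,r2:49,r3:Add1
cycle 10: stall // r0:55,r1:Add2,r2:49,r3:Add1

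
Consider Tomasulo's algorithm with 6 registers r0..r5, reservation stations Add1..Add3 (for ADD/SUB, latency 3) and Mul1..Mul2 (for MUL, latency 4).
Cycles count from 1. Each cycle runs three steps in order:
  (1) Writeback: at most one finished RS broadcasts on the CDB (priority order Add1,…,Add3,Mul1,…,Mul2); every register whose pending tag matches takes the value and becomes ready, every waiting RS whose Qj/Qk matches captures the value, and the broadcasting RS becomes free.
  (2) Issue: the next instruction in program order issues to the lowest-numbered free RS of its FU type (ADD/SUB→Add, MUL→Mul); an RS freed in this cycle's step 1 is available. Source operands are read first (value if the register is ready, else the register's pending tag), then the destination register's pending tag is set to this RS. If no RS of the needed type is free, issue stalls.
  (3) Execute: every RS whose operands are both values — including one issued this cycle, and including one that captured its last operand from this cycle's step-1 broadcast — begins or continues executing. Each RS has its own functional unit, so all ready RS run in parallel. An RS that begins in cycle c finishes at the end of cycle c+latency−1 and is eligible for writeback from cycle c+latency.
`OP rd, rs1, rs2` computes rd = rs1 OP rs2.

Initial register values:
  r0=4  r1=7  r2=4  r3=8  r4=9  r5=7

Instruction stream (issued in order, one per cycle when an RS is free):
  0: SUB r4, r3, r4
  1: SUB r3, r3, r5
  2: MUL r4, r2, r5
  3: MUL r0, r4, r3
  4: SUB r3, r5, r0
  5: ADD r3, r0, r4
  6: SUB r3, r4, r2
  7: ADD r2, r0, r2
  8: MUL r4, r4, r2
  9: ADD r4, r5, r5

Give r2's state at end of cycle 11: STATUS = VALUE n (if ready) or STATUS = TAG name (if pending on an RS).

STATUS = TAG Add3

  c1: issue SUB r4<-Add1  regs: r0:4,r1:7,r2:4,r3:8,r4:Add1,r5:7
  c2: issue SUB r3<-Add2  regs: r0:4,r1:7,r2:4,r3:Add2,r4:Add1,r5:7
  c3: issue MUL r4<-Mul1  regs: r0:4,r1:7,r2:4,r3:Add2,r4:Mul1,r5:7
  c4: CDB Add1=-1; issue MUL r0<-Mul2  regs: r0:Mul2,r1:7,r2:4,r3:Add2,r4:Mul1,r5:7
  c5: CDB Add2=1; issue SUB r3<-Add1  regs: r0:Mul2,r1:7,r2:4,r3:Add1,r4:Mul1,r5:7
  c6: issue ADD r3<-Add2  regs: r0:Mul2,r1:7,r2:4,r3:Add2,r4:Mul1,r5:7
  c7: CDB Mul1=28; issue SUB r3<-Add3  regs: r0:Mul2,r1:7,r2:4,r3:Add3,r4:28,r5:7
  c8: stall  regs: r0:Mul2,r1:7,r2:4,r3:Add3,r4:28,r5:7
  c9: stall  regs: r0:Mul2,r1:7,r2:4,r3:Add3,r4:28,r5:7
  c10: CDB Add3=24; issue ADD r2<-Add3  regs: r0:Mul2,r1:7,r2:Add3,r3:24,r4:28,r5:7
  c11: CDB Mul2=28; issue MUL r4<-Mul1  regs: r0:28,r1:7,r2:Add3,r3:24,r4:Mul1,r5:7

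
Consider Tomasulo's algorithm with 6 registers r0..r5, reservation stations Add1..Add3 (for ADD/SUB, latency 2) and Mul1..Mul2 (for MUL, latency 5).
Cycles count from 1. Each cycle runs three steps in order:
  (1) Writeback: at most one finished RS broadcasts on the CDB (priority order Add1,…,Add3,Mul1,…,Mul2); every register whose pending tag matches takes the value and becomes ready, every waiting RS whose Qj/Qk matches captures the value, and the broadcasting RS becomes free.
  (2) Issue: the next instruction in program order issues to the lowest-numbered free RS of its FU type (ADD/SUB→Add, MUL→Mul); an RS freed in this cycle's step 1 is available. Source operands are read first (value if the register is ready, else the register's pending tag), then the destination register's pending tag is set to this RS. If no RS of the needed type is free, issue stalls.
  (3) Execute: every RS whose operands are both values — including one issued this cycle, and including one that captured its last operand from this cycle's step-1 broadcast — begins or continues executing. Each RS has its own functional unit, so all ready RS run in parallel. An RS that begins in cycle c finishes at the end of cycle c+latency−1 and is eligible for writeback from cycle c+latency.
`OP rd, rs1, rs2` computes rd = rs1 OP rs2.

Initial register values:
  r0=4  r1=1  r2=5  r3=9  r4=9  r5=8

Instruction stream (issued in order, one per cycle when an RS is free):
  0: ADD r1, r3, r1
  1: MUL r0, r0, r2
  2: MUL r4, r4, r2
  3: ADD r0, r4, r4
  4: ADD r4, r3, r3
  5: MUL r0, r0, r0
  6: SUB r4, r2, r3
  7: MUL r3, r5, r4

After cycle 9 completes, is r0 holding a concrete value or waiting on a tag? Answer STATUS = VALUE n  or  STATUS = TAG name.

c1: issue ADD r1<-Add1 | r0:4,r1:Add1,r2:5,r3:9,r4:9,r5:8
c2: issue MUL r0<-Mul1 | r0:Mul1,r1:Add1,r2:5,r3:9,r4:9,r5:8
c3: CDB Add1=10; issue MUL r4<-Mul2 | r0:Mul1,r1:10,r2:5,r3:9,r4:Mul2,r5:8
c4: issue ADD r0<-Add1 | r0:Add1,r1:10,r2:5,r3:9,r4:Mul2,r5:8
c5: issue ADD r4<-Add2 | r0:Add1,r1:10,r2:5,r3:9,r4:Add2,r5:8
c6: stall | r0:Add1,r1:10,r2:5,r3:9,r4:Add2,r5:8
c7: CDB Add2=18; stall | r0:Add1,r1:10,r2:5,r3:9,r4:18,r5:8
c8: CDB Mul1=20; issue MUL r0<-Mul1 | r0:Mul1,r1:10,r2:5,r3:9,r4:18,r5:8
c9: CDB Mul2=45; issue SUB r4<-Add2 | r0:Mul1,r1:10,r2:5,r3:9,r4:Add2,r5:8

STATUS = TAG Mul1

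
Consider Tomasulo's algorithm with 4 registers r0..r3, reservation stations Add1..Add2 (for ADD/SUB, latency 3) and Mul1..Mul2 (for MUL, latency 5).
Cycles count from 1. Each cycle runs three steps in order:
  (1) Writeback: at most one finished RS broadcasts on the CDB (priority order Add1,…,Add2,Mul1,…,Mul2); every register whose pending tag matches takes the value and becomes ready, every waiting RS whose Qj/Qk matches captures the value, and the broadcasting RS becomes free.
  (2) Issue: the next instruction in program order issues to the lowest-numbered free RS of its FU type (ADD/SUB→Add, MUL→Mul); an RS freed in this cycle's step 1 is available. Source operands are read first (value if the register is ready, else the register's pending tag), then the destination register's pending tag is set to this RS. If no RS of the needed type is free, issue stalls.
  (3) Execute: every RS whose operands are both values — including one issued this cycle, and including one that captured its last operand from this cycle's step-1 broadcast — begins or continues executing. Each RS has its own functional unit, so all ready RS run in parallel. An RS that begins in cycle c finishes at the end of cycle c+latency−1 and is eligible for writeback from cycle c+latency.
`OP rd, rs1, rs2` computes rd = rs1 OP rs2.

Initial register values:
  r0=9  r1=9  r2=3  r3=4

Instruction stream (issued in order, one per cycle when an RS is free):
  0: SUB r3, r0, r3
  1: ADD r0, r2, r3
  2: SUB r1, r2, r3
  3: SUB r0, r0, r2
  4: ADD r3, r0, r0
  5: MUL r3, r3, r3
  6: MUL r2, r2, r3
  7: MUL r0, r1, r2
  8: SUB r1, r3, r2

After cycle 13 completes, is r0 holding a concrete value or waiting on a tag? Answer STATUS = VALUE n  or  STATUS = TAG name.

STATUS = VALUE 5

  c1: issue SUB r3<-Add1  regs: r0:9,r1:9,r2:3,r3:Add1
  c2: issue ADD r0<-Add2  regs: r0:Add2,r1:9,r2:3,r3:Add1
  c3: stall  regs: r0:Add2,r1:9,r2:3,r3:Add1
  c4: CDB Add1=5; issue SUB r1<-Add1  regs: r0:Add2,r1:Add1,r2:3,r3:5
  c5: stall  regs: r0:Add2,r1:Add1,r2:3,r3:5
  c6: stall  regs: r0:Add2,r1:Add1,r2:3,r3:5
  c7: CDB Add1=-2; issue SUB r0<-Add1  regs: r0:Add1,r1:-2,r2:3,r3:5
  c8: CDB Add2=8; issue ADD r3<-Add2  regs: r0:Add1,r1:-2,r2:3,r3:Add2
  c9: issue MUL r3<-Mul1  regs: r0:Add1,r1:-2,r2:3,r3:Mul1
  c10: issue MUL r2<-Mul2  regs: r0:Add1,r1:-2,r2:Mul2,r3:Mul1
  c11: CDB Add1=5; stall  regs: r0:5,r1:-2,r2:Mul2,r3:Mul1
  c12: stall  regs: r0:5,r1:-2,r2:Mul2,r3:Mul1
  c13: stall  regs: r0:5,r1:-2,r2:Mul2,r3:Mul1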